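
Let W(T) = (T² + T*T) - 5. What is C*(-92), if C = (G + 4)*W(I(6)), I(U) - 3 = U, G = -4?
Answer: 0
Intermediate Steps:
I(U) = 3 + U
W(T) = -5 + 2*T² (W(T) = (T² + T²) - 5 = 2*T² - 5 = -5 + 2*T²)
C = 0 (C = (-4 + 4)*(-5 + 2*(3 + 6)²) = 0*(-5 + 2*9²) = 0*(-5 + 2*81) = 0*(-5 + 162) = 0*157 = 0)
C*(-92) = 0*(-92) = 0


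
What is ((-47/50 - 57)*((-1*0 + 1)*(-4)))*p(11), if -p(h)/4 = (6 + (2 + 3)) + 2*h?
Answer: -764808/25 ≈ -30592.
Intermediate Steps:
p(h) = -44 - 8*h (p(h) = -4*((6 + (2 + 3)) + 2*h) = -4*((6 + 5) + 2*h) = -4*(11 + 2*h) = -44 - 8*h)
((-47/50 - 57)*((-1*0 + 1)*(-4)))*p(11) = ((-47/50 - 57)*((-1*0 + 1)*(-4)))*(-44 - 8*11) = ((-47*1/50 - 57)*((0 + 1)*(-4)))*(-44 - 88) = ((-47/50 - 57)*(1*(-4)))*(-132) = -2897/50*(-4)*(-132) = (5794/25)*(-132) = -764808/25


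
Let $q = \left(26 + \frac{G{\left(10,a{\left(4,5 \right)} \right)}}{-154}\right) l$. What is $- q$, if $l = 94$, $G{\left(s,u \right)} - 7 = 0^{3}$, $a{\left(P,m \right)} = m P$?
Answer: $- \frac{26837}{11} \approx -2439.7$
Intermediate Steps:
$a{\left(P,m \right)} = P m$
$G{\left(s,u \right)} = 7$ ($G{\left(s,u \right)} = 7 + 0^{3} = 7 + 0 = 7$)
$q = \frac{26837}{11}$ ($q = \left(26 + \frac{7}{-154}\right) 94 = \left(26 + 7 \left(- \frac{1}{154}\right)\right) 94 = \left(26 - \frac{1}{22}\right) 94 = \frac{571}{22} \cdot 94 = \frac{26837}{11} \approx 2439.7$)
$- q = \left(-1\right) \frac{26837}{11} = - \frac{26837}{11}$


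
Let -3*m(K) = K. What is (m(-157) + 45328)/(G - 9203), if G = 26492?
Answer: 136141/51867 ≈ 2.6248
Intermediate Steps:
m(K) = -K/3
(m(-157) + 45328)/(G - 9203) = (-⅓*(-157) + 45328)/(26492 - 9203) = (157/3 + 45328)/17289 = (136141/3)*(1/17289) = 136141/51867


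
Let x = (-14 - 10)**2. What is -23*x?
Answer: -13248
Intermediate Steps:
x = 576 (x = (-24)**2 = 576)
-23*x = -23*576 = -13248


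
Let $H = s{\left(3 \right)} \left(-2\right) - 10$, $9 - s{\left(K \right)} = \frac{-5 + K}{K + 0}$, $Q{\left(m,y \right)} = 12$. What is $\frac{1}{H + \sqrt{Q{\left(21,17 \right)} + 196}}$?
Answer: $- \frac{33}{734} - \frac{9 \sqrt{13}}{1468} \approx -0.067064$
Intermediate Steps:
$s{\left(K \right)} = 9 - \frac{-5 + K}{K}$ ($s{\left(K \right)} = 9 - \frac{-5 + K}{K + 0} = 9 - \frac{-5 + K}{K}$)
$H = - \frac{88}{3}$ ($H = \left(8 + \frac{5}{3}\right) \left(-2\right) - 10 = \frac{29}{3} \left(-2\right) - 10 = - \frac{58}{3} - 10 = - \frac{88}{3} \approx -29.333$)
$\frac{1}{H + \sqrt{Q{\left(21,17 \right)} + 196}} = \frac{1}{- \frac{88}{3} + \sqrt{12 + 196}} = \frac{1}{- \frac{88}{3} + \sqrt{208}} = \frac{1}{- \frac{88}{3} + 4 \sqrt{13}}$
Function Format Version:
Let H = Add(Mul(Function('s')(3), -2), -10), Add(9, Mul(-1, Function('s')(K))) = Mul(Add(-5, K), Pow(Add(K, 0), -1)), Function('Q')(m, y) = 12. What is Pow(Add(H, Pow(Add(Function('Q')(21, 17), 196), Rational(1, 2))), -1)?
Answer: Add(Rational(-33, 734), Mul(Rational(-9, 1468), Pow(13, Rational(1, 2)))) ≈ -0.067064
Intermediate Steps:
Function('s')(K) = Add(9, Mul(-1, Pow(K, -1), Add(-5, K))) (Function('s')(K) = Add(9, Mul(-1, Mul(Add(-5, K), Pow(Add(K, 0), -1)))) = Add(9, Mul(-1, Mul(Add(-5, K), Pow(K, -1)))) = Add(9, Mul(-1, Mul(Pow(K, -1), Add(-5, K)))) = Add(9, Mul(-1, Pow(K, -1), Add(-5, K))))
H = Rational(-88, 3) (H = Add(Mul(Add(8, Mul(5, Pow(3, -1))), -2), -10) = Add(Mul(Add(8, Mul(5, Rational(1, 3))), -2), -10) = Add(Mul(Add(8, Rational(5, 3)), -2), -10) = Add(Mul(Rational(29, 3), -2), -10) = Add(Rational(-58, 3), -10) = Rational(-88, 3) ≈ -29.333)
Pow(Add(H, Pow(Add(Function('Q')(21, 17), 196), Rational(1, 2))), -1) = Pow(Add(Rational(-88, 3), Pow(Add(12, 196), Rational(1, 2))), -1) = Pow(Add(Rational(-88, 3), Pow(208, Rational(1, 2))), -1) = Pow(Add(Rational(-88, 3), Mul(4, Pow(13, Rational(1, 2)))), -1)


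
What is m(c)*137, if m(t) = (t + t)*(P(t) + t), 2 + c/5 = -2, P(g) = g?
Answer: 219200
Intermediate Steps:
c = -20 (c = -10 + 5*(-2) = -10 - 10 = -20)
m(t) = 4*t² (m(t) = (t + t)*(t + t) = (2*t)*(2*t) = 4*t²)
m(c)*137 = (4*(-20)²)*137 = (4*400)*137 = 1600*137 = 219200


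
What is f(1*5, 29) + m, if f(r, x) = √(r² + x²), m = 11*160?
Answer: 1760 + √866 ≈ 1789.4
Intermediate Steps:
m = 1760
f(1*5, 29) + m = √((1*5)² + 29²) + 1760 = √(5² + 841) + 1760 = √(25 + 841) + 1760 = √866 + 1760 = 1760 + √866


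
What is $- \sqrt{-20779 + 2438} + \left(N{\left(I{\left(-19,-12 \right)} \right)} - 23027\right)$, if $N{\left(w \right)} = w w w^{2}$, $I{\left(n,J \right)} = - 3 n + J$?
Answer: $4077598 - i \sqrt{18341} \approx 4.0776 \cdot 10^{6} - 135.43 i$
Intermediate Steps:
$I{\left(n,J \right)} = J - 3 n$
$N{\left(w \right)} = w^{4}$ ($N{\left(w \right)} = w^{2} w^{2} = w^{4}$)
$- \sqrt{-20779 + 2438} + \left(N{\left(I{\left(-19,-12 \right)} \right)} - 23027\right) = - \sqrt{-20779 + 2438} + \left(\left(-12 - -57\right)^{4} - 23027\right) = - \sqrt{-18341} - \left(23027 - \left(-12 + 57\right)^{4}\right) = - i \sqrt{18341} - \left(23027 - 45^{4}\right) = - i \sqrt{18341} + \left(4100625 - 23027\right) = - i \sqrt{18341} + 4077598 = 4077598 - i \sqrt{18341}$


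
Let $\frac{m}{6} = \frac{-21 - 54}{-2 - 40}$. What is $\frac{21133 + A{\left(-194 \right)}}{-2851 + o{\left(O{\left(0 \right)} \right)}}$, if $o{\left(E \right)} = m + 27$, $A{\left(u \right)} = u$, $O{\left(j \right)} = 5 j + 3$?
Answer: $- \frac{146573}{19693} \approx -7.4429$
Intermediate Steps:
$O{\left(j \right)} = 3 + 5 j$
$m = \frac{75}{7}$ ($m = 6 \frac{-21 - 54}{-2 - 40} = 6 \left(- \frac{75}{-42}\right) = 6 \left(\left(-75\right) \left(- \frac{1}{42}\right)\right) = 6 \cdot \frac{25}{14} = \frac{75}{7} \approx 10.714$)
$o{\left(E \right)} = \frac{264}{7}$ ($o{\left(E \right)} = \frac{75}{7} + 27 = \frac{264}{7}$)
$\frac{21133 + A{\left(-194 \right)}}{-2851 + o{\left(O{\left(0 \right)} \right)}} = \frac{21133 - 194}{-2851 + \frac{264}{7}} = \frac{20939}{- \frac{19693}{7}} = 20939 \left(- \frac{7}{19693}\right) = - \frac{146573}{19693}$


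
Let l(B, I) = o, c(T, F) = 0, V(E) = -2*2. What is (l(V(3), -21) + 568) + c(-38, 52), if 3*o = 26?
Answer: 1730/3 ≈ 576.67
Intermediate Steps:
V(E) = -4
o = 26/3 (o = (1/3)*26 = 26/3 ≈ 8.6667)
l(B, I) = 26/3
(l(V(3), -21) + 568) + c(-38, 52) = (26/3 + 568) + 0 = 1730/3 + 0 = 1730/3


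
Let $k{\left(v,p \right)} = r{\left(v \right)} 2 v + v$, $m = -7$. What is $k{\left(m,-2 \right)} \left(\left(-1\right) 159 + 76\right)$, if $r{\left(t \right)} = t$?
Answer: $-7553$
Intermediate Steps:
$k{\left(v,p \right)} = v + 2 v^{2}$ ($k{\left(v,p \right)} = v 2 v + v = 2 v v + v = 2 v^{2} + v = v + 2 v^{2}$)
$k{\left(m,-2 \right)} \left(\left(-1\right) 159 + 76\right) = - 7 \left(1 + 2 \left(-7\right)\right) \left(\left(-1\right) 159 + 76\right) = - 7 \left(1 - 14\right) \left(-159 + 76\right) = \left(-7\right) \left(-13\right) \left(-83\right) = 91 \left(-83\right) = -7553$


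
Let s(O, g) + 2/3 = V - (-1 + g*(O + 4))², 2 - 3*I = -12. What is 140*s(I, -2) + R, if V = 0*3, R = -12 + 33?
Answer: -424151/9 ≈ -47128.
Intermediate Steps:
I = 14/3 (I = ⅔ - ⅓*(-12) = ⅔ + 4 = 14/3 ≈ 4.6667)
R = 21
V = 0
s(O, g) = -⅔ - (-1 + g*(4 + O))² (s(O, g) = -⅔ + (0 - (-1 + g*(O + 4))²) = -⅔ + (0 - (-1 + g*(4 + O))²) = -⅔ - (-1 + g*(4 + O))²)
140*s(I, -2) + R = 140*(-⅔ - (-1 + 4*(-2) + (14/3)*(-2))²) + 21 = 140*(-⅔ - (-1 - 8 - 28/3)²) + 21 = 140*(-⅔ - (-55/3)²) + 21 = 140*(-⅔ - 1*3025/9) + 21 = 140*(-⅔ - 3025/9) + 21 = 140*(-3031/9) + 21 = -424340/9 + 21 = -424151/9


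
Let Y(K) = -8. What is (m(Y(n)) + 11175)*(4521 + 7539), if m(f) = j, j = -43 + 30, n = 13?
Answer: 134613720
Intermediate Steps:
j = -13
m(f) = -13
(m(Y(n)) + 11175)*(4521 + 7539) = (-13 + 11175)*(4521 + 7539) = 11162*12060 = 134613720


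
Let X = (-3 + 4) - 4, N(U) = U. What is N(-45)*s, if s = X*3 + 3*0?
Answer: 405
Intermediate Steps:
X = -3 (X = 1 - 4 = -3)
s = -9 (s = -3*3 + 3*0 = -9 + 0 = -9)
N(-45)*s = -45*(-9) = 405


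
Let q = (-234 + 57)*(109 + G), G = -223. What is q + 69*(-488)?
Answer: -13494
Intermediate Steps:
q = 20178 (q = (-234 + 57)*(109 - 223) = -177*(-114) = 20178)
q + 69*(-488) = 20178 + 69*(-488) = 20178 - 33672 = -13494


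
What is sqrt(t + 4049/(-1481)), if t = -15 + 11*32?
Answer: 2*sqrt(183291522)/1481 ≈ 18.283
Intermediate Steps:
t = 337 (t = -15 + 352 = 337)
sqrt(t + 4049/(-1481)) = sqrt(337 + 4049/(-1481)) = sqrt(337 + 4049*(-1/1481)) = sqrt(337 - 4049/1481) = sqrt(495048/1481) = 2*sqrt(183291522)/1481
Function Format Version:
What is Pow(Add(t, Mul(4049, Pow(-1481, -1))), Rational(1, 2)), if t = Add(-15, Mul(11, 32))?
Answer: Mul(Rational(2, 1481), Pow(183291522, Rational(1, 2))) ≈ 18.283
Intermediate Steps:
t = 337 (t = Add(-15, 352) = 337)
Pow(Add(t, Mul(4049, Pow(-1481, -1))), Rational(1, 2)) = Pow(Add(337, Mul(4049, Pow(-1481, -1))), Rational(1, 2)) = Pow(Add(337, Mul(4049, Rational(-1, 1481))), Rational(1, 2)) = Pow(Add(337, Rational(-4049, 1481)), Rational(1, 2)) = Pow(Rational(495048, 1481), Rational(1, 2)) = Mul(Rational(2, 1481), Pow(183291522, Rational(1, 2)))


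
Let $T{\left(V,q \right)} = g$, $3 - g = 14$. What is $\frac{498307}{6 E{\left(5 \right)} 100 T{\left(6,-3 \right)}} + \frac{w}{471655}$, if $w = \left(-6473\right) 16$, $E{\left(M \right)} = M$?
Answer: $- \frac{47689346417}{3112923000} \approx -15.32$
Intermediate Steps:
$g = -11$ ($g = 3 - 14 = -11$)
$T{\left(V,q \right)} = -11$
$w = -103568$
$\frac{498307}{6 E{\left(5 \right)} 100 T{\left(6,-3 \right)}} + \frac{w}{471655} = \frac{498307}{6 \cdot 5 \cdot 100 \left(-11\right)} - \frac{103568}{471655} = \frac{498307}{30 \cdot 100 \left(-11\right)} - \frac{103568}{471655} = \frac{498307}{3000 \left(-11\right)} - \frac{103568}{471655} = \frac{498307}{-33000} - \frac{103568}{471655} = 498307 \left(- \frac{1}{33000}\right) - \frac{103568}{471655} = - \frac{498307}{33000} - \frac{103568}{471655} = - \frac{47689346417}{3112923000}$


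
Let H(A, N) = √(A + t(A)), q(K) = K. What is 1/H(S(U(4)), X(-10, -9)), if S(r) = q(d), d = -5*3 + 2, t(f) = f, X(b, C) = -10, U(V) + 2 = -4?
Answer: -I*√26/26 ≈ -0.19612*I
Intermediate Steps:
U(V) = -6 (U(V) = -2 - 4 = -6)
d = -13 (d = -15 + 2 = -13)
S(r) = -13
H(A, N) = √2*√A (H(A, N) = √(A + A) = √(2*A) = √2*√A)
1/H(S(U(4)), X(-10, -9)) = 1/(√2*√(-13)) = 1/(√2*(I*√13)) = 1/(I*√26) = -I*√26/26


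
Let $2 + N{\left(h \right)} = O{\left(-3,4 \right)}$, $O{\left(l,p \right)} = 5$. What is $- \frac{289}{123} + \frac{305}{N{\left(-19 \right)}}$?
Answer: $\frac{4072}{41} \approx 99.317$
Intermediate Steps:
$N{\left(h \right)} = 3$ ($N{\left(h \right)} = -2 + 5 = 3$)
$- \frac{289}{123} + \frac{305}{N{\left(-19 \right)}} = - \frac{289}{123} + \frac{305}{3} = \frac{4072}{41}$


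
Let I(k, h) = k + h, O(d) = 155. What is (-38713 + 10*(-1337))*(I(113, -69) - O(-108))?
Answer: 5781213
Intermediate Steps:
I(k, h) = h + k
(-38713 + 10*(-1337))*(I(113, -69) - O(-108)) = (-38713 + 10*(-1337))*((-69 + 113) - 1*155) = (-38713 - 13370)*(44 - 155) = -52083*(-111) = 5781213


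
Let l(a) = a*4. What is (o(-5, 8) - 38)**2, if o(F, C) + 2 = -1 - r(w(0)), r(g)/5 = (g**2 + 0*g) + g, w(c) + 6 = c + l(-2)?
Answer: 904401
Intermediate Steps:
l(a) = 4*a
w(c) = -14 + c (w(c) = -6 + (c + 4*(-2)) = -6 + (c - 8) = -6 + (-8 + c) = -14 + c)
r(g) = 5*g + 5*g**2 (r(g) = 5*((g**2 + 0*g) + g) = 5*((g**2 + 0) + g) = 5*(g**2 + g) = 5*(g + g**2) = 5*g + 5*g**2)
o(F, C) = -913 (o(F, C) = -2 + (-1 - 5*(-14 + 0)*(1 + (-14 + 0))) = -2 + (-1 - 5*(-14)*(1 - 14)) = -2 + (-1 - 5*(-14)*(-13)) = -2 + (-1 - 1*910) = -2 + (-1 - 910) = -2 - 911 = -913)
(o(-5, 8) - 38)**2 = (-913 - 38)**2 = (-951)**2 = 904401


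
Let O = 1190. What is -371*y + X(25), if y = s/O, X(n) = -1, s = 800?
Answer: -4257/17 ≈ -250.41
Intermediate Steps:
y = 80/119 (y = 800/1190 = 800*(1/1190) = 80/119 ≈ 0.67227)
-371*y + X(25) = -371*80/119 - 1 = -4240/17 - 1 = -4257/17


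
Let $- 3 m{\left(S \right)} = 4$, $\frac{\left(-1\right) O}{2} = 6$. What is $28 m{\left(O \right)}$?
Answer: $- \frac{112}{3} \approx -37.333$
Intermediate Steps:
$O = -12$ ($O = \left(-2\right) 6 = -12$)
$m{\left(S \right)} = - \frac{4}{3}$ ($m{\left(S \right)} = \left(- \frac{1}{3}\right) 4 = - \frac{4}{3}$)
$28 m{\left(O \right)} = 28 \left(- \frac{4}{3}\right) = - \frac{112}{3}$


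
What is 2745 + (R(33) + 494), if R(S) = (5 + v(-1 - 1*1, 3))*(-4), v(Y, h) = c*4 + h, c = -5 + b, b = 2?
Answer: 3255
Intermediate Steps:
c = -3 (c = -5 + 2 = -3)
v(Y, h) = -12 + h (v(Y, h) = -3*4 + h = -12 + h)
R(S) = 16 (R(S) = (5 + (-12 + 3))*(-4) = (5 - 9)*(-4) = -4*(-4) = 16)
2745 + (R(33) + 494) = 2745 + (16 + 494) = 2745 + 510 = 3255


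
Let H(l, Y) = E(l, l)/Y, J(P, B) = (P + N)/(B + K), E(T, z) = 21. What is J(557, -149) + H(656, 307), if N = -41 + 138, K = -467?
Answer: -93921/94556 ≈ -0.99328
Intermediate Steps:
N = 97
J(P, B) = (97 + P)/(-467 + B) (J(P, B) = (P + 97)/(B - 467) = (97 + P)/(-467 + B))
H(l, Y) = 21/Y
J(557, -149) + H(656, 307) = (97 + 557)/(-467 - 149) + 21/307 = 654/(-616) + 21*(1/307) = -1/616*654 + 21/307 = -327/308 + 21/307 = -93921/94556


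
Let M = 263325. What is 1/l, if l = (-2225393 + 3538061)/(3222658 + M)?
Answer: 3485983/1312668 ≈ 2.6556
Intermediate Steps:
l = 1312668/3485983 (l = (-2225393 + 3538061)/(3222658 + 263325) = 1312668/3485983 ≈ 0.37656)
1/l = 1/(1312668/3485983) = 3485983/1312668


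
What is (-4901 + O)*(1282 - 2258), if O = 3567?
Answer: 1301984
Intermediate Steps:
(-4901 + O)*(1282 - 2258) = (-4901 + 3567)*(1282 - 2258) = -1334*(-976) = 1301984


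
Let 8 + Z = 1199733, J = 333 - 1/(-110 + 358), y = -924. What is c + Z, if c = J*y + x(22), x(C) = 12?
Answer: 55307021/62 ≈ 8.9205e+5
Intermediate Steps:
J = 82583/248 (J = 333 - 1/248 = 82583/248 ≈ 333.00)
Z = 1199725 (Z = -8 + 1199733 = 1199725)
c = -19075929/62 (c = (82583/248)*(-924) + 12 = -19076673/62 + 12 = -19075929/62 ≈ -3.0768e+5)
c + Z = -19075929/62 + 1199725 = 55307021/62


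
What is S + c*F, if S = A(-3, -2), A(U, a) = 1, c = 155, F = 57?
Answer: 8836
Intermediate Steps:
S = 1
S + c*F = 1 + 155*57 = 1 + 8835 = 8836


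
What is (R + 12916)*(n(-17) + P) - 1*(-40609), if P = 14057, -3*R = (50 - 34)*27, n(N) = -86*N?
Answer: 198249277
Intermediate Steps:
R = -144 (R = -(50 - 34)*27/3 = -16*27/3 = -⅓*432 = -144)
(R + 12916)*(n(-17) + P) - 1*(-40609) = (-144 + 12916)*(-86*(-17) + 14057) - 1*(-40609) = 12772*(1462 + 14057) + 40609 = 12772*15519 + 40609 = 198208668 + 40609 = 198249277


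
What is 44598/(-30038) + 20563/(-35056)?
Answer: -1090549441/526506064 ≈ -2.0713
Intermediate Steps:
44598/(-30038) + 20563/(-35056) = 44598*(-1/30038) + 20563*(-1/35056) = -22299/15019 - 20563/35056 = -1090549441/526506064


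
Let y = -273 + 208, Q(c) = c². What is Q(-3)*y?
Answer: -585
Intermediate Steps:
y = -65
Q(-3)*y = (-3)²*(-65) = 9*(-65) = -585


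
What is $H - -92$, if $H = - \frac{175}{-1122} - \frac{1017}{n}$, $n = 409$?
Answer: $\frac{41149117}{458898} \approx 89.669$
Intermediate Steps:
$H = - \frac{1069499}{458898}$ ($H = - \frac{175}{-1122} - \frac{1017}{409} = \left(-175\right) \left(- \frac{1}{1122}\right) - \frac{1017}{409} = \frac{175}{1122} - \frac{1017}{409} = - \frac{1069499}{458898} \approx -2.3306$)
$H - -92 = - \frac{1069499}{458898} - -92 = - \frac{1069499}{458898} + 92 = \frac{41149117}{458898}$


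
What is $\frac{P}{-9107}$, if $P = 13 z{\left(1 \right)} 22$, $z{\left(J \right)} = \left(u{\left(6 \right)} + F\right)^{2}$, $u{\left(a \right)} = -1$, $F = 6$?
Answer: $- \frac{7150}{9107} \approx -0.78511$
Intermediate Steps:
$z{\left(J \right)} = 25$ ($z{\left(J \right)} = \left(-1 + 6\right)^{2} = 5^{2} = 25$)
$P = 7150$ ($P = 13 \cdot 25 \cdot 22 = 325 \cdot 22 = 7150$)
$\frac{P}{-9107} = \frac{7150}{-9107} = 7150 \left(- \frac{1}{9107}\right) = - \frac{7150}{9107}$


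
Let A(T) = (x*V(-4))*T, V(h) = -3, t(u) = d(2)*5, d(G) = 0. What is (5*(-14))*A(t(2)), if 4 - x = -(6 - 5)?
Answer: 0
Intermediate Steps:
t(u) = 0 (t(u) = 0*5 = 0)
x = 5 (x = 4 - (-1)*(6 - 5) = 4 - (-1) = 4 - 1*(-1) = 4 + 1 = 5)
A(T) = -15*T (A(T) = (5*(-3))*T = -15*T)
(5*(-14))*A(t(2)) = (5*(-14))*(-15*0) = -70*0 = 0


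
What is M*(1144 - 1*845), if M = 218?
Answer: 65182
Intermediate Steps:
M*(1144 - 1*845) = 218*(1144 - 1*845) = 218*(1144 - 845) = 218*299 = 65182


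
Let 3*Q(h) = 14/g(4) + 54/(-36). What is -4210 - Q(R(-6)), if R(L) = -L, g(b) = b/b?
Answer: -25285/6 ≈ -4214.2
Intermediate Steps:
g(b) = 1
Q(h) = 25/6 (Q(h) = (14/1 + 54/(-36))/3 = (14*1 + 54*(-1/36))/3 = (14 - 3/2)/3 = (⅓)*(25/2) = 25/6)
-4210 - Q(R(-6)) = -4210 - 1*25/6 = -4210 - 25/6 = -25285/6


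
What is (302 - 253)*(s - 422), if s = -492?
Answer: -44786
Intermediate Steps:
(302 - 253)*(s - 422) = (302 - 253)*(-492 - 422) = 49*(-914) = -44786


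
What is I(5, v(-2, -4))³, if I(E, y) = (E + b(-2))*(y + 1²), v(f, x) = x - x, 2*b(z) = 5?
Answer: 3375/8 ≈ 421.88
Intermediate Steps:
b(z) = 5/2 (b(z) = (½)*5 = 5/2)
v(f, x) = 0
I(E, y) = (1 + y)*(5/2 + E) (I(E, y) = (E + 5/2)*(y + 1²) = (5/2 + E)*(y + 1) = (5/2 + E)*(1 + y) = (1 + y)*(5/2 + E))
I(5, v(-2, -4))³ = (5/2 + 5 + (5/2)*0 + 5*0)³ = (5/2 + 5 + 0 + 0)³ = (15/2)³ = 3375/8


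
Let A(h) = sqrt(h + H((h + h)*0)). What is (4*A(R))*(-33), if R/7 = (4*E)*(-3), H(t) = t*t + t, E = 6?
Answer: -792*I*sqrt(14) ≈ -2963.4*I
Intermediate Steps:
H(t) = t + t**2 (H(t) = t**2 + t = t + t**2)
R = -504 (R = 7*((4*6)*(-3)) = 7*(24*(-3)) = 7*(-72) = -504)
A(h) = sqrt(h) (A(h) = sqrt(h + ((h + h)*0)*(1 + (h + h)*0)) = sqrt(h + ((2*h)*0)*(1 + (2*h)*0)) = sqrt(h + 0*(1 + 0)) = sqrt(h + 0*1) = sqrt(h + 0) = sqrt(h))
(4*A(R))*(-33) = (4*sqrt(-504))*(-33) = (4*(6*I*sqrt(14)))*(-33) = (24*I*sqrt(14))*(-33) = -792*I*sqrt(14)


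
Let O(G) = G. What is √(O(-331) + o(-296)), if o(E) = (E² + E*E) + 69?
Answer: √174970 ≈ 418.29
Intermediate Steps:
o(E) = 69 + 2*E² (o(E) = (E² + E²) + 69 = 2*E² + 69 = 69 + 2*E²)
√(O(-331) + o(-296)) = √(-331 + (69 + 2*(-296)²)) = √(-331 + (69 + 2*87616)) = √(-331 + (69 + 175232)) = √(-331 + 175301) = √174970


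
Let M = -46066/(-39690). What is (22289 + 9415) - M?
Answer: 629142847/19845 ≈ 31703.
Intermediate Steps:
M = 23033/19845 (M = -46066*(-1/39690) = 23033/19845 ≈ 1.1606)
(22289 + 9415) - M = (22289 + 9415) - 1*23033/19845 = 31704 - 23033/19845 = 629142847/19845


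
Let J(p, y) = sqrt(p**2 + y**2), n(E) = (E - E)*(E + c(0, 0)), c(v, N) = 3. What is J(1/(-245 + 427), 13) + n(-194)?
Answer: sqrt(5597957)/182 ≈ 13.000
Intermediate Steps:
n(E) = 0 (n(E) = (E - E)*(E + 3) = 0*(3 + E) = 0)
J(1/(-245 + 427), 13) + n(-194) = sqrt((1/(-245 + 427))**2 + 13**2) + 0 = sqrt((1/182)**2 + 169) + 0 = sqrt(1/33124 + 169) + 0 = sqrt(5597957/33124) + 0 = sqrt(5597957)/182 + 0 = sqrt(5597957)/182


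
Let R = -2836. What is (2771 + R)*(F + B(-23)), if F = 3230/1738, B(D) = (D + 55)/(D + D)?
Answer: -1510665/19987 ≈ -75.582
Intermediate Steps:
B(D) = (55 + D)/(2*D) (B(D) = (55 + D)/((2*D)) = (55 + D)*(1/(2*D)) = (55 + D)/(2*D))
F = 1615/869 (F = 3230*(1/1738) = 1615/869 ≈ 1.8585)
(2771 + R)*(F + B(-23)) = (2771 - 2836)*(1615/869 + (½)*(55 - 23)/(-23)) = -65*(1615/869 + (½)*(-1/23)*32) = -65*(1615/869 - 16/23) = -65*23241/19987 = -1510665/19987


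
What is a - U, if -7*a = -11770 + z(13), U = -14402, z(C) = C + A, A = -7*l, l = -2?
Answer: 112557/7 ≈ 16080.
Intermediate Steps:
A = 14 (A = -7*(-2) = 14)
z(C) = 14 + C (z(C) = C + 14 = 14 + C)
a = 11743/7 (a = -(-11770 + (14 + 13))/7 = -(-11770 + 27)/7 = -⅐*(-11743) = 11743/7 ≈ 1677.6)
a - U = 11743/7 - 1*(-14402) = 11743/7 + 14402 = 112557/7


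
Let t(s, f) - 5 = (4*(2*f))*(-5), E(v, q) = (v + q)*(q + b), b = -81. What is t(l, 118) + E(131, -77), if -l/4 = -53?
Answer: -13247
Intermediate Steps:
l = 212 (l = -4*(-53) = 212)
E(v, q) = (-81 + q)*(q + v) (E(v, q) = (v + q)*(q - 81) = (q + v)*(-81 + q) = (-81 + q)*(q + v))
t(s, f) = 5 - 40*f (t(s, f) = 5 + (4*(2*f))*(-5) = 5 + (8*f)*(-5) = 5 - 40*f)
t(l, 118) + E(131, -77) = (5 - 40*118) + ((-77)² - 81*(-77) - 81*131 - 77*131) = (5 - 4720) + (5929 + 6237 - 10611 - 10087) = -4715 - 8532 = -13247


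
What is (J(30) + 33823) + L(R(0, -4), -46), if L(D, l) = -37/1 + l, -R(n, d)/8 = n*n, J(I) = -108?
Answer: 33632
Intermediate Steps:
R(n, d) = -8*n² (R(n, d) = -8*n*n = -8*n²)
L(D, l) = -37 + l (L(D, l) = -37*1 + l = -37 + l)
(J(30) + 33823) + L(R(0, -4), -46) = (-108 + 33823) + (-37 - 46) = 33715 - 83 = 33632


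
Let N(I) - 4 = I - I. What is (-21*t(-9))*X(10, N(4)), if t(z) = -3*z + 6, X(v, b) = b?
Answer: -2772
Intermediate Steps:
N(I) = 4 (N(I) = 4 + (I - I) = 4 + 0 = 4)
t(z) = 6 - 3*z
(-21*t(-9))*X(10, N(4)) = -21*(6 - 3*(-9))*4 = -21*(6 + 27)*4 = -21*33*4 = -693*4 = -2772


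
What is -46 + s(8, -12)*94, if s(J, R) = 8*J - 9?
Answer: 5124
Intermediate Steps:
s(J, R) = -9 + 8*J
-46 + s(8, -12)*94 = -46 + (-9 + 8*8)*94 = -46 + (-9 + 64)*94 = -46 + 55*94 = -46 + 5170 = 5124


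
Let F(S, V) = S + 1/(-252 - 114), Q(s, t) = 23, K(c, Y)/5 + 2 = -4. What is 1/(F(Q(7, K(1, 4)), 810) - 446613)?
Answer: -366/163451941 ≈ -2.2392e-6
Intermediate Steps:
K(c, Y) = -30 (K(c, Y) = -10 + 5*(-4) = -10 - 20 = -30)
F(S, V) = -1/366 + S (F(S, V) = S + 1/(-366) = S - 1/366 = -1/366 + S)
1/(F(Q(7, K(1, 4)), 810) - 446613) = 1/((-1/366 + 23) - 446613) = 1/(8417/366 - 446613) = 1/(-163451941/366) = -366/163451941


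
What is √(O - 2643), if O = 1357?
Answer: I*√1286 ≈ 35.861*I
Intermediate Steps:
√(O - 2643) = √(1357 - 2643) = √(-1286) = I*√1286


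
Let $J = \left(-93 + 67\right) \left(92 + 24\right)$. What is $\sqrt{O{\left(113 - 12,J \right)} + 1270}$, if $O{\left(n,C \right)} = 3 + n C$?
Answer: $i \sqrt{303343} \approx 550.77 i$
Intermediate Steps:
$J = -3016$ ($J = \left(-26\right) 116 = -3016$)
$O{\left(n,C \right)} = 3 + C n$
$\sqrt{O{\left(113 - 12,J \right)} + 1270} = \sqrt{\left(3 - 3016 \left(113 - 12\right)\right) + 1270} = \sqrt{\left(3 - 304616\right) + 1270} = \sqrt{-304613 + 1270} = \sqrt{-303343} = i \sqrt{303343}$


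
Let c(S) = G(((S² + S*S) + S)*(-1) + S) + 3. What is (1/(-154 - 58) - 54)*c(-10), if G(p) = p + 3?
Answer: 1110553/106 ≈ 10477.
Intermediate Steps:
G(p) = 3 + p
c(S) = 6 - 2*S² (c(S) = (3 + (((S² + S*S) + S)*(-1) + S)) + 3 = (3 + (((S² + S²) + S)*(-1) + S)) + 3 = (3 + ((2*S² + S)*(-1) + S)) + 3 = (3 + ((S + 2*S²)*(-1) + S)) + 3 = (3 + ((-S - 2*S²) + S)) + 3 = (3 - 2*S²) + 3 = 6 - 2*S²)
(1/(-154 - 58) - 54)*c(-10) = (1/(-154 - 58) - 54)*(6 - 2*(-10)²) = (1/(-212) - 54)*(6 - 2*100) = (-1/212 - 54)*(6 - 200) = -11449/212*(-194) = 1110553/106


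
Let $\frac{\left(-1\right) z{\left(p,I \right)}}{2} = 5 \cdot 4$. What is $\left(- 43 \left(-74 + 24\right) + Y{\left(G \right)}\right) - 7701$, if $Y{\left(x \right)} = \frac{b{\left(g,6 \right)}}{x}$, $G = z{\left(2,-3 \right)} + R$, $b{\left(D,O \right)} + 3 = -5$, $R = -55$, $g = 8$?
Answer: $- \frac{527337}{95} \approx -5550.9$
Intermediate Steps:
$z{\left(p,I \right)} = -40$ ($z{\left(p,I \right)} = - 2 \cdot 5 \cdot 4 = \left(-2\right) 20 = -40$)
$b{\left(D,O \right)} = -8$ ($b{\left(D,O \right)} = -3 - 5 = -8$)
$G = -95$ ($G = -40 - 55 = -95$)
$Y{\left(x \right)} = - \frac{8}{x}$
$\left(- 43 \left(-74 + 24\right) + Y{\left(G \right)}\right) - 7701 = \left(- 43 \left(-74 + 24\right) - \frac{8}{-95}\right) - 7701 = \left(\left(-43\right) \left(-50\right) - - \frac{8}{95}\right) - 7701 = \left(2150 + \frac{8}{95}\right) - 7701 = \frac{204258}{95} - 7701 = - \frac{527337}{95}$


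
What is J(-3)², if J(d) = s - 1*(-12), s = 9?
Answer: 441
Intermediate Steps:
J(d) = 21 (J(d) = 9 - 1*(-12) = 9 + 12 = 21)
J(-3)² = 21² = 441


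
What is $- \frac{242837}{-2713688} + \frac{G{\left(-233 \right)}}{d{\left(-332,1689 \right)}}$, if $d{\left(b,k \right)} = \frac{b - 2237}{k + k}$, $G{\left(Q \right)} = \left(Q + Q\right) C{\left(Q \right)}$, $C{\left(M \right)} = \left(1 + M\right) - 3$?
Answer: $- \frac{1003859812540387}{6971464472} \approx -1.44 \cdot 10^{5}$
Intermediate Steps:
$C{\left(M \right)} = -2 + M$
$G{\left(Q \right)} = 2 Q \left(-2 + Q\right)$ ($G{\left(Q \right)} = \left(Q + Q\right) \left(-2 + Q\right) = 2 Q \left(-2 + Q\right)$)
$d{\left(b,k \right)} = \frac{-2237 + b}{2 k}$
$- \frac{242837}{-2713688} + \frac{G{\left(-233 \right)}}{d{\left(-332,1689 \right)}} = - \frac{242837}{-2713688} + \frac{2 \left(-233\right) \left(-2 - 233\right)}{\frac{1}{2} \cdot \frac{1}{1689} \left(-2237 - 332\right)} = \left(-242837\right) \left(- \frac{1}{2713688}\right) + \frac{2 \left(-233\right) \left(-235\right)}{\frac{1}{2} \cdot \frac{1}{1689} \left(-2569\right)} = \frac{242837}{2713688} + \frac{109510}{- \frac{2569}{3378}} = \frac{242837}{2713688} + 109510 \left(- \frac{3378}{2569}\right) = \frac{242837}{2713688} - \frac{369924780}{2569} = - \frac{1003859812540387}{6971464472}$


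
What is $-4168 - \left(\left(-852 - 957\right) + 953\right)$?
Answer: $-3312$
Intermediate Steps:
$-4168 - \left(\left(-852 - 957\right) + 953\right) = -4168 - \left(-1809 + 953\right) = -4168 - -856 = -4168 + 856 = -3312$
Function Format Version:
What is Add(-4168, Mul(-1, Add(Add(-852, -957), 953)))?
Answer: -3312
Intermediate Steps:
Add(-4168, Mul(-1, Add(Add(-852, -957), 953))) = Add(-4168, Mul(-1, Add(-1809, 953))) = Add(-4168, Mul(-1, -856)) = Add(-4168, 856) = -3312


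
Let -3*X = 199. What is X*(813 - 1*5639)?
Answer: 960374/3 ≈ 3.2012e+5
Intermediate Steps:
X = -199/3 (X = -⅓*199 = -199/3 ≈ -66.333)
X*(813 - 1*5639) = -199*(813 - 1*5639)/3 = -199*(813 - 5639)/3 = -199/3*(-4826) = 960374/3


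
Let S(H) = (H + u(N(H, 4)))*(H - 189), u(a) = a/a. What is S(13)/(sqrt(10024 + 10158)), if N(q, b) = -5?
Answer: -1232*sqrt(20182)/10091 ≈ -17.344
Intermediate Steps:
u(a) = 1
S(H) = (1 + H)*(-189 + H) (S(H) = (H + 1)*(H - 189) = (1 + H)*(-189 + H))
S(13)/(sqrt(10024 + 10158)) = (-189 + 13**2 - 188*13)/(sqrt(10024 + 10158)) = (-189 + 169 - 2444)/(sqrt(20182)) = -1232*sqrt(20182)/10091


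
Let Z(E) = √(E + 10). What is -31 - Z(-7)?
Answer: -31 - √3 ≈ -32.732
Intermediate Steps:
Z(E) = √(10 + E)
-31 - Z(-7) = -31 - √(10 - 7) = -31 - √3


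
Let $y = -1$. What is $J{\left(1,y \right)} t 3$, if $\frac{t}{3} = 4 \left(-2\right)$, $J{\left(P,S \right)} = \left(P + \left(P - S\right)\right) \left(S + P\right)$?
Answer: $0$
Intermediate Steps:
$J{\left(P,S \right)} = \left(P + S\right) \left(- S + 2 P\right)$ ($J{\left(P,S \right)} = \left(- S + 2 P\right) \left(P + S\right) = \left(P + S\right) \left(- S + 2 P\right)$)
$t = -24$ ($t = 3 \cdot 4 \left(-2\right) = 3 \left(-8\right) = -24$)
$J{\left(1,y \right)} t 3 = \left(- \left(-1\right)^{2} + 2 \cdot 1^{2} + 1 \left(-1\right)\right) \left(-24\right) 3 = \left(\left(-1\right) 1 + 2 \cdot 1 - 1\right) \left(-24\right) 3 = \left(-1 + 2 - 1\right) \left(-24\right) 3 = 0 \left(-24\right) 3 = 0 \cdot 3 = 0$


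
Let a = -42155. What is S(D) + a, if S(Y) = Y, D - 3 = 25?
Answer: -42127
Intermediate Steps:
D = 28 (D = 3 + 25 = 28)
S(D) + a = 28 - 42155 = -42127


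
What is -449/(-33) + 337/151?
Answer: 78920/4983 ≈ 15.838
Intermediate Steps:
-449/(-33) + 337/151 = -449*(-1/33) + 337*(1/151) = 449/33 + 337/151 = 78920/4983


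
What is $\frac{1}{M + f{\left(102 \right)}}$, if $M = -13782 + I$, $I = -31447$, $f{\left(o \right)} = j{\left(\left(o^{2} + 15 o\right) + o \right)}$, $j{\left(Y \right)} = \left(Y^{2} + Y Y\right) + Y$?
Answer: $\frac{1}{289697399} \approx 3.4519 \cdot 10^{-9}$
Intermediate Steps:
$j{\left(Y \right)} = Y + 2 Y^{2}$ ($j{\left(Y \right)} = \left(Y^{2} + Y^{2}\right) + Y = 2 Y^{2} + Y = Y + 2 Y^{2}$)
$f{\left(o \right)} = \left(o^{2} + 16 o\right) \left(1 + 2 o^{2} + 32 o\right)$ ($f{\left(o \right)} = \left(\left(o^{2} + 15 o\right) + o\right) \left(1 + 2 \left(\left(o^{2} + 15 o\right) + o\right)\right) = \left(o^{2} + 16 o\right) \left(1 + 2 \left(o^{2} + 16 o\right)\right) = \left(o^{2} + 16 o\right) \left(1 + \left(2 o^{2} + 32 o\right)\right) = \left(o^{2} + 16 o\right) \left(1 + 2 o^{2} + 32 o\right)$)
$M = -45229$ ($M = -13782 - 31447 = -45229$)
$\frac{1}{M + f{\left(102 \right)}} = \frac{1}{-45229 + 102 \left(1 + 2 \cdot 102 \left(16 + 102\right)\right) \left(16 + 102\right)} = \frac{1}{-45229 + 102 \left(1 + 2 \cdot 102 \cdot 118\right) 118} = \frac{1}{-45229 + 102 \left(1 + 24072\right) 118} = \frac{1}{-45229 + 102 \cdot 24073 \cdot 118} = \frac{1}{-45229 + 289742628} = \frac{1}{289697399}$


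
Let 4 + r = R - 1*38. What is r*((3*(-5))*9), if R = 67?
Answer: -3375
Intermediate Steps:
r = 25 (r = -4 + (67 - 1*38) = -4 + (67 - 38) = -4 + 29 = 25)
r*((3*(-5))*9) = 25*((3*(-5))*9) = 25*(-15*9) = 25*(-135) = -3375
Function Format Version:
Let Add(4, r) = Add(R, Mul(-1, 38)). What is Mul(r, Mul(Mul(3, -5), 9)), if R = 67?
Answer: -3375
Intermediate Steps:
r = 25 (r = Add(-4, Add(67, Mul(-1, 38))) = Add(-4, Add(67, -38)) = Add(-4, 29) = 25)
Mul(r, Mul(Mul(3, -5), 9)) = Mul(25, Mul(Mul(3, -5), 9)) = Mul(25, Mul(-15, 9)) = Mul(25, -135) = -3375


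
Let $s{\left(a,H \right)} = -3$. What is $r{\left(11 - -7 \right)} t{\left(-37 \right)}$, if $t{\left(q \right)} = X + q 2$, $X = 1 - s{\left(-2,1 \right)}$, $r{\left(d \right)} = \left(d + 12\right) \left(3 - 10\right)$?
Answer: $14700$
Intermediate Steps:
$r{\left(d \right)} = -84 - 7 d$ ($r{\left(d \right)} = \left(12 + d\right) \left(-7\right) = -84 - 7 d$)
$X = 4$ ($X = 1 - -3 = 1 + 3 = 4$)
$t{\left(q \right)} = 4 + 2 q$ ($t{\left(q \right)} = 4 + q 2 = 4 + 2 q$)
$r{\left(11 - -7 \right)} t{\left(-37 \right)} = \left(-84 - 7 \left(11 - -7\right)\right) \left(4 + 2 \left(-37\right)\right) = \left(-84 - 7 \left(11 + 7\right)\right) \left(4 - 74\right) = \left(-84 - 126\right) \left(-70\right) = \left(-210\right) \left(-70\right) = 14700$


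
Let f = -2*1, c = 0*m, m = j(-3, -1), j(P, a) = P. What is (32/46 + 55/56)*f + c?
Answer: -2161/644 ≈ -3.3556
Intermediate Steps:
m = -3
c = 0 (c = 0*(-3) = 0)
f = -2
(32/46 + 55/56)*f + c = (32/46 + 55/56)*(-2) + 0 = (32*(1/46) + 55*(1/56))*(-2) + 0 = (16/23 + 55/56)*(-2) + 0 = (2161/1288)*(-2) + 0 = -2161/644 + 0 = -2161/644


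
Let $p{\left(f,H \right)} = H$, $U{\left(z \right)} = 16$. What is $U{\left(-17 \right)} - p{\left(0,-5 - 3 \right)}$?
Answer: $24$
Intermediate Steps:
$U{\left(-17 \right)} - p{\left(0,-5 - 3 \right)} = 16 - \left(-5 - 3\right) = 16 - -8 = 16 + 8 = 24$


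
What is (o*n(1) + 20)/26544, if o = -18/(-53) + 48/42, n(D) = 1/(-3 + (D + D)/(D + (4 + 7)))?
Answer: 15355/20926626 ≈ 0.00073375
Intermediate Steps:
n(D) = 1/(-3 + 2*D/(11 + D)) (n(D) = 1/(-3 + (2*D)/(D + 11)) = 1/(-3 + (2*D)/(11 + D)) = 1/(-3 + 2*D/(11 + D)))
o = 550/371 (o = -18*(-1/53) + 48*(1/42) = 18/53 + 8/7 = 550/371 ≈ 1.4825)
(o*n(1) + 20)/26544 = (550*((-11 - 1*1)/(33 + 1))/371 + 20)/26544 = (550*((-11 - 1)/34)/371 + 20)*(1/26544) = (550*((1/34)*(-12))/371 + 20)*(1/26544) = ((550/371)*(-6/17) + 20)*(1/26544) = (-3300/6307 + 20)*(1/26544) = (122840/6307)*(1/26544) = 15355/20926626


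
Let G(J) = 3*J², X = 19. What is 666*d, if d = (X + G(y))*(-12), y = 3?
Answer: -367632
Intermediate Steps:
d = -552 (d = (19 + 3*3²)*(-12) = (19 + 3*9)*(-12) = (19 + 27)*(-12) = 46*(-12) = -552)
666*d = 666*(-552) = -367632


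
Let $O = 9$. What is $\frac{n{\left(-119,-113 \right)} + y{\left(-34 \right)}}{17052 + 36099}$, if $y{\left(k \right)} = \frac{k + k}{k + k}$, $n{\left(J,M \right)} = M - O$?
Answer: $- \frac{121}{53151} \approx -0.0022765$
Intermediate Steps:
$n{\left(J,M \right)} = -9 + M$ ($n{\left(J,M \right)} = M - 9 = -9 + M$)
$y{\left(k \right)} = 1$ ($y{\left(k \right)} = \frac{2 k}{2 k} = 2 k \frac{1}{2 k} = 1$)
$\frac{n{\left(-119,-113 \right)} + y{\left(-34 \right)}}{17052 + 36099} = \frac{\left(-9 - 113\right) + 1}{17052 + 36099} = \frac{-122 + 1}{53151} = \left(-121\right) \frac{1}{53151} = - \frac{121}{53151}$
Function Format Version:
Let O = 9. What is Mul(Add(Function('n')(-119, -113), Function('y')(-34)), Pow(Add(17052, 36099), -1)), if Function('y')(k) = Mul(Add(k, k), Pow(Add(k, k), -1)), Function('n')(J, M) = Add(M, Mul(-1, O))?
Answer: Rational(-121, 53151) ≈ -0.0022765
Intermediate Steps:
Function('n')(J, M) = Add(-9, M) (Function('n')(J, M) = Add(M, Mul(-1, 9)) = Add(M, -9) = Add(-9, M))
Function('y')(k) = 1 (Function('y')(k) = Mul(Mul(2, k), Pow(Mul(2, k), -1)) = Mul(Mul(2, k), Mul(Rational(1, 2), Pow(k, -1))) = 1)
Mul(Add(Function('n')(-119, -113), Function('y')(-34)), Pow(Add(17052, 36099), -1)) = Mul(Add(Add(-9, -113), 1), Pow(Add(17052, 36099), -1)) = Mul(Add(-122, 1), Pow(53151, -1)) = Mul(-121, Rational(1, 53151)) = Rational(-121, 53151)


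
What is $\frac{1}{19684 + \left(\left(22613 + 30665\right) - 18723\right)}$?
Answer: $\frac{1}{54239} \approx 1.8437 \cdot 10^{-5}$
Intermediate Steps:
$\frac{1}{19684 + \left(\left(22613 + 30665\right) - 18723\right)} = \frac{1}{19684 + \left(53278 - 18723\right)} = \frac{1}{19684 + 34555} = \frac{1}{54239}$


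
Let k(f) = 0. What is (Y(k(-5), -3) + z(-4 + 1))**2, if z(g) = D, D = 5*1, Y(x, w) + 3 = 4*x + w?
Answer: 1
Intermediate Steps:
Y(x, w) = -3 + w + 4*x (Y(x, w) = -3 + (4*x + w) = -3 + (w + 4*x) = -3 + w + 4*x)
D = 5
z(g) = 5
(Y(k(-5), -3) + z(-4 + 1))**2 = ((-3 - 3 + 4*0) + 5)**2 = ((-3 - 3 + 0) + 5)**2 = (-6 + 5)**2 = (-1)**2 = 1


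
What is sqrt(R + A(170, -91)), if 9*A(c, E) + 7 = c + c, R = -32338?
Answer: 3*I*sqrt(3589) ≈ 179.72*I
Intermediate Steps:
A(c, E) = -7/9 + 2*c/9 (A(c, E) = -7/9 + (c + c)/9 = -7/9 + (2*c)/9 = -7/9 + 2*c/9)
sqrt(R + A(170, -91)) = sqrt(-32338 + (-7/9 + (2/9)*170)) = sqrt(-32338 + (-7/9 + 340/9)) = sqrt(-32338 + 37) = sqrt(-32301) = 3*I*sqrt(3589)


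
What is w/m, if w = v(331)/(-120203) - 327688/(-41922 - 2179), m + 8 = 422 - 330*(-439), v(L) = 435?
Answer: 39369896729/770161017525852 ≈ 5.1119e-5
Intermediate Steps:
m = 145284 (m = -8 + (422 - 330*(-439)) = -8 + (422 + 144870) = -8 + 145292 = 145284)
w = 39369896729/5301072503 (w = 435/(-120203) - 327688/(-41922 - 2179) = 435*(-1/120203) - 327688/(-44101) = -435/120203 - 327688*(-1/44101) = -435/120203 + 327688/44101 = 39369896729/5301072503 ≈ 7.4268)
w/m = (39369896729/5301072503)/145284 = (39369896729/5301072503)*(1/145284) = 39369896729/770161017525852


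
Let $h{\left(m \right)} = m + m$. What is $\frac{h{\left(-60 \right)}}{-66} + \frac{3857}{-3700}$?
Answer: $\frac{31573}{40700} \approx 0.77575$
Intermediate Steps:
$h{\left(m \right)} = 2 m$
$\frac{h{\left(-60 \right)}}{-66} + \frac{3857}{-3700} = \frac{2 \left(-60\right)}{-66} + \frac{3857}{-3700} = \left(-120\right) \left(- \frac{1}{66}\right) + 3857 \left(- \frac{1}{3700}\right) = \frac{20}{11} - \frac{3857}{3700} = \frac{31573}{40700}$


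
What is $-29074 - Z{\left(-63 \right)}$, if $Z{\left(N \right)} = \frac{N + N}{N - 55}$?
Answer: $- \frac{1715429}{59} \approx -29075.0$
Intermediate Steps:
$Z{\left(N \right)} = \frac{2 N}{-55 + N}$ ($Z{\left(N \right)} = \frac{2 N}{N - 55} = \frac{2 N}{-55 + N}$)
$-29074 - Z{\left(-63 \right)} = -29074 - 2 \left(-63\right) \frac{1}{-55 - 63} = -29074 - 2 \left(-63\right) \frac{1}{-118} = -29074 - 2 \left(-63\right) \left(- \frac{1}{118}\right) = -29074 - \frac{63}{59} = - \frac{1715429}{59}$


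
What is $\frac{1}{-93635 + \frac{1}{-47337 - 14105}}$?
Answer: $- \frac{61442}{5753121671} \approx -1.068 \cdot 10^{-5}$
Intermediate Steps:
$\frac{1}{-93635 + \frac{1}{-47337 - 14105}} = \frac{1}{-93635 + \frac{1}{-61442}} = \frac{1}{-93635 - \frac{1}{61442}} = \frac{1}{- \frac{5753121671}{61442}} = - \frac{61442}{5753121671}$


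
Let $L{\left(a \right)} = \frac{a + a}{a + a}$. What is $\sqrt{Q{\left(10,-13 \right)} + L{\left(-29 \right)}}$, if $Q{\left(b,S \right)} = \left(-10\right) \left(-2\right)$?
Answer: $\sqrt{21} \approx 4.5826$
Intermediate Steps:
$Q{\left(b,S \right)} = 20$
$L{\left(a \right)} = 1$ ($L{\left(a \right)} = \frac{2 a}{2 a} = 2 a \frac{1}{2 a} = 1$)
$\sqrt{Q{\left(10,-13 \right)} + L{\left(-29 \right)}} = \sqrt{20 + 1} = \sqrt{21}$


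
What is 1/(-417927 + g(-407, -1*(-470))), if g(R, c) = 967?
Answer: -1/416960 ≈ -2.3983e-6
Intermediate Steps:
1/(-417927 + g(-407, -1*(-470))) = 1/(-417927 + 967) = 1/(-416960) = -1/416960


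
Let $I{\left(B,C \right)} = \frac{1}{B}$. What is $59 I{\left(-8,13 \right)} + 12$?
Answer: $\frac{37}{8} \approx 4.625$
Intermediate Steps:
$59 I{\left(-8,13 \right)} + 12 = \frac{59}{-8} + 12 = 59 \left(- \frac{1}{8}\right) + 12 = - \frac{59}{8} + 12 = \frac{37}{8}$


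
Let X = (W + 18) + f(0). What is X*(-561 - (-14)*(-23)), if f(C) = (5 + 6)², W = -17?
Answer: -107726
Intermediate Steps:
f(C) = 121 (f(C) = 11² = 121)
X = 122 (X = (-17 + 18) + 121 = 1 + 121 = 122)
X*(-561 - (-14)*(-23)) = 122*(-561 - (-14)*(-23)) = 122*(-561 - 1*322) = 122*(-561 - 322) = 122*(-883) = -107726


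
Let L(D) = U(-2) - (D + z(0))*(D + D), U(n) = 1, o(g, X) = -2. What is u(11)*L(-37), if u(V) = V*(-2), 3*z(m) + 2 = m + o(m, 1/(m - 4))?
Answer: 187154/3 ≈ 62385.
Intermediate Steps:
z(m) = -4/3 + m/3 (z(m) = -⅔ + (m - 2)/3 = -⅔ + (-2 + m)/3 = -⅔ + (-⅔ + m/3) = -4/3 + m/3)
L(D) = 1 - 2*D*(-4/3 + D) (L(D) = 1 - (D + (-4/3 + (⅓)*0))*(D + D) = 1 - (D + (-4/3 + 0))*2*D = 1 - (D - 4/3)*2*D = 1 - (-4/3 + D)*2*D = 1 - 2*D*(-4/3 + D))
u(V) = -2*V
u(11)*L(-37) = (-2*11)*(1 - 2*(-37)² + (8/3)*(-37)) = -22*(1 - 2*1369 - 296/3) = -22*(1 - 2738 - 296/3) = -22*(-8507/3) = 187154/3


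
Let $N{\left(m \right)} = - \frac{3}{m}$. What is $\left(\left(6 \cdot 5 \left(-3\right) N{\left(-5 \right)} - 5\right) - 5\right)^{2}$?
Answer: $4096$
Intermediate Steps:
$\left(\left(6 \cdot 5 \left(-3\right) N{\left(-5 \right)} - 5\right) - 5\right)^{2} = \left(\left(6 \cdot 5 \left(-3\right) \left(- \frac{3}{-5}\right) - 5\right) - 5\right)^{2} = \left(\left(6 \left(- 15 \left(\left(-3\right) \left(- \frac{1}{5}\right)\right)\right) - 5\right) - 5\right)^{2} = \left(\left(6 \left(\left(-15\right) \frac{3}{5}\right) - 5\right) - 5\right)^{2} = \left(\left(6 \left(-9\right) - 5\right) - 5\right)^{2} = \left(\left(-54 - 5\right) - 5\right)^{2} = \left(-59 - 5\right)^{2} = \left(-64\right)^{2} = 4096$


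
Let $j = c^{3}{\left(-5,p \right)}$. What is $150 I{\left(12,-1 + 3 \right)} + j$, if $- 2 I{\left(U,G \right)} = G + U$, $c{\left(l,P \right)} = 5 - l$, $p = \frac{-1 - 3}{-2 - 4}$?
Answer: $-50$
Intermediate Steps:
$p = \frac{2}{3}$ ($p = - \frac{4}{-6} = \left(-4\right) \left(- \frac{1}{6}\right) = \frac{2}{3} \approx 0.66667$)
$j = 1000$ ($j = \left(5 - -5\right)^{3} = \left(5 + 5\right)^{3} = 10^{3} = 1000$)
$I{\left(U,G \right)} = - \frac{G}{2} - \frac{U}{2}$ ($I{\left(U,G \right)} = - \frac{G + U}{2} = - \frac{G}{2} - \frac{U}{2}$)
$150 I{\left(12,-1 + 3 \right)} + j = 150 \left(- \frac{-1 + 3}{2} - 6\right) + 1000 = 150 \left(\left(- \frac{1}{2}\right) 2 - 6\right) + 1000 = 150 \left(-1 - 6\right) + 1000 = 150 \left(-7\right) + 1000 = -1050 + 1000 = -50$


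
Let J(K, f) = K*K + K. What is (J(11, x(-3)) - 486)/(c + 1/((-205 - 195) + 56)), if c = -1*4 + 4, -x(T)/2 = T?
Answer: 121776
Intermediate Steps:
x(T) = -2*T
c = 0 (c = -4 + 4 = 0)
J(K, f) = K + K**2 (J(K, f) = K**2 + K = K + K**2)
(J(11, x(-3)) - 486)/(c + 1/((-205 - 195) + 56)) = (11*(1 + 11) - 486)/(0 + 1/((-205 - 195) + 56)) = (11*12 - 486)/(0 + 1/(-400 + 56)) = (132 - 486)/(0 + 1/(-344)) = -354/(0 - 1/344) = -354/(-1/344) = -354*(-344) = 121776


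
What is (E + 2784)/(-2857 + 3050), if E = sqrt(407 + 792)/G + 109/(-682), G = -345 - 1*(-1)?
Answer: 1898579/131626 - sqrt(1199)/66392 ≈ 14.424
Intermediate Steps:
G = -344 (G = -345 + 1 = -344)
E = -109/682 - sqrt(1199)/344 (E = sqrt(407 + 792)/(-344) + 109/(-682) = sqrt(1199)*(-1/344) + 109*(-1/682) = -sqrt(1199)/344 - 109/682 = -109/682 - sqrt(1199)/344 ≈ -0.26048)
(E + 2784)/(-2857 + 3050) = ((-109/682 - sqrt(1199)/344) + 2784)/(-2857 + 3050) = (1898579/682 - sqrt(1199)/344)/193 = (1898579/682 - sqrt(1199)/344)*(1/193) = 1898579/131626 - sqrt(1199)/66392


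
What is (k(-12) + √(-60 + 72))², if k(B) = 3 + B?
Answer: 93 - 36*√3 ≈ 30.646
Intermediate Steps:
(k(-12) + √(-60 + 72))² = ((3 - 12) + √(-60 + 72))² = (-9 + √12)² = (-9 + 2*√3)²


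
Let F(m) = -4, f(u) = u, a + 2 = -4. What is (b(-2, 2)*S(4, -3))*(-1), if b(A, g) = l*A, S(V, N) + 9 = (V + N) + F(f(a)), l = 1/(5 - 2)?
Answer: -8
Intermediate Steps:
a = -6 (a = -2 - 4 = -6)
l = ⅓ (l = 1/3 = ⅓ ≈ 0.33333)
S(V, N) = -13 + N + V (S(V, N) = -9 + ((V + N) - 4) = -9 + ((N + V) - 4) = -9 + (-4 + N + V) = -13 + N + V)
b(A, g) = A/3
(b(-2, 2)*S(4, -3))*(-1) = (((⅓)*(-2))*(-13 - 3 + 4))*(-1) = -⅔*(-12)*(-1) = 8*(-1) = -8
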